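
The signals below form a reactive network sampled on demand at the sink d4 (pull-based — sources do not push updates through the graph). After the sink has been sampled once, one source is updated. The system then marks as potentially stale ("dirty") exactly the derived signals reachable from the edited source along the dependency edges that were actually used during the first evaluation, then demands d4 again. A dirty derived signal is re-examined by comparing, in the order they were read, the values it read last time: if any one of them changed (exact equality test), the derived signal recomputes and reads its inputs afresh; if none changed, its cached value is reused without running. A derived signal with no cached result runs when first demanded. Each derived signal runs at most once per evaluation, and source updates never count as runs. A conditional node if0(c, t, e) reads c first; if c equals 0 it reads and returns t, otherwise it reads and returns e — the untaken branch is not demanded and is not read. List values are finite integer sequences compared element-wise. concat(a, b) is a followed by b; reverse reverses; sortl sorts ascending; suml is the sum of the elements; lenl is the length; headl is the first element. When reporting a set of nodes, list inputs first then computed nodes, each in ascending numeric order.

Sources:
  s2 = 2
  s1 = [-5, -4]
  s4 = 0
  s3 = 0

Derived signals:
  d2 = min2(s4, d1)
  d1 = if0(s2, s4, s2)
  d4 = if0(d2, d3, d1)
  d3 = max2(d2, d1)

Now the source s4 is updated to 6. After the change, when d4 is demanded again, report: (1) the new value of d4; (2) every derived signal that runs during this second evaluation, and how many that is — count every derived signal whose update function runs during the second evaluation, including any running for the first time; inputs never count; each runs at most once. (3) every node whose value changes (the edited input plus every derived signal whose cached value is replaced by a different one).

d4 now evaluates to 2.
Run set: d2, d4 (2 run).
Changed values: s4, d2.
The important point: the flipped condition redirects demand; d3 is left stale, never re-checked.

Initial pass — values computed on the first demand:
  d1 = if0(s2=2 -> else branch s2) = 2
  d2 = min2(0, 2) = 0
  d3 = max2(0, 2) = 2
  d4 = if0(d2=0 -> then branch d3) = 2

Second demand — change propagation:
  d2: re-runs because s4 0->6; new result 2.
  d3: dirty yet unreached — the second evaluation never asks for it.
  d4: re-runs because d2 0->2; new result 2 (unchanged).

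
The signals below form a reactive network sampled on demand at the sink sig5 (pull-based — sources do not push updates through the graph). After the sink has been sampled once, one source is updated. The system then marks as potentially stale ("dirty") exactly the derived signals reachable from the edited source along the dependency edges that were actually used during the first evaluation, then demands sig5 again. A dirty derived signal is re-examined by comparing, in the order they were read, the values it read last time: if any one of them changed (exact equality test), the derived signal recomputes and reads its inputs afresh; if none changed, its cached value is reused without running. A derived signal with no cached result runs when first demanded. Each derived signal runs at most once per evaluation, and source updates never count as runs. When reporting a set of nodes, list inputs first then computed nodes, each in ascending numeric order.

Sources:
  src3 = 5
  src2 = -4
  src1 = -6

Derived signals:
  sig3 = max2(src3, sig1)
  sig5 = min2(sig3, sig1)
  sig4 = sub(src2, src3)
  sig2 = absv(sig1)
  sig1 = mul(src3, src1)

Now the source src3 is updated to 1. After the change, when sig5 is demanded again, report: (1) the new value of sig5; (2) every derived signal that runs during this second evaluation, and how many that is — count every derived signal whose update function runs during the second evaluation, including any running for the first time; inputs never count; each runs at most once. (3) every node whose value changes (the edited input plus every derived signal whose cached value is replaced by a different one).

sig5 now evaluates to -6.
Run set: sig1, sig3, sig5 (3 run).
Changed values: src3, sig1, sig3, sig5.

Initial pass — values computed on the first demand:
  sig1 = mul(5, -6) = -30
  sig3 = max2(5, -30) = 5
  sig5 = min2(5, -30) = -30

Second demand — change propagation:
  sig1: re-runs because src3 5->1; new result -6.
  sig3: re-runs because src3 5->1; sig1 -30->-6; new result 1.
  sig5: re-runs because sig3 5->1; sig1 -30->-6; new result -6.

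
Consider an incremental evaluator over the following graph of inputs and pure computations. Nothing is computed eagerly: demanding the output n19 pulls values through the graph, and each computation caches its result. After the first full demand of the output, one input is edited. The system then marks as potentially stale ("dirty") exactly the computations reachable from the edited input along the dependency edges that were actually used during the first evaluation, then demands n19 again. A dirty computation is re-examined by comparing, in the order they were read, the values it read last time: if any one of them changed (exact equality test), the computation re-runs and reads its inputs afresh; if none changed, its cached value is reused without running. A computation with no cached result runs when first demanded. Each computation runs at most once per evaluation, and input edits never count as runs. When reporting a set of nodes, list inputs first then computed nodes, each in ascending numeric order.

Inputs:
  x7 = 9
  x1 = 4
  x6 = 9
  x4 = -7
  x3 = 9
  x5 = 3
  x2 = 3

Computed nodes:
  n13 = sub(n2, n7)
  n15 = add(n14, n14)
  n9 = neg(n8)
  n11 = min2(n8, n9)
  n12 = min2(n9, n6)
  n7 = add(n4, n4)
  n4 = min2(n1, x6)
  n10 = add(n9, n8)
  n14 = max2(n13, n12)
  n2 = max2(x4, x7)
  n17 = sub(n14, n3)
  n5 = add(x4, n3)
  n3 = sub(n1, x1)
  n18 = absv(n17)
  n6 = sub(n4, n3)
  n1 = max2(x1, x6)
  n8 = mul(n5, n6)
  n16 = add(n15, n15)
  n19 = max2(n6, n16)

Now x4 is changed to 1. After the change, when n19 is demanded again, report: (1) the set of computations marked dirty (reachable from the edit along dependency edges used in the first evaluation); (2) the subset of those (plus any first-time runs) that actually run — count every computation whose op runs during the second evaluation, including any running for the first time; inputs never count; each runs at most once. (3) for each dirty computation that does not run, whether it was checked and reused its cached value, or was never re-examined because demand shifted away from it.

Dirty set: n2, n5, n8, n9, n12, n13, n14, n15, n16, n19.
Run set: n2, n5, n8, n9, n12, n14, n15, n16, n19 (9 run).
Re-examined without running (cache reused): n13.
The important point: at n13 every value read last time is unchanged, so the dirty flag clears without a run.

Initial pass — values computed on the first demand:
  n1 = max2(4, 9) = 9
  n2 = max2(-7, 9) = 9
  n3 = sub(9, 4) = 5
  n4 = min2(9, 9) = 9
  n5 = add(-7, 5) = -2
  n6 = sub(9, 5) = 4
  n7 = add(9, 9) = 18
  n8 = mul(-2, 4) = -8
  n9 = neg(-8) = 8
  n12 = min2(8, 4) = 4
  n13 = sub(9, 18) = -9
  n14 = max2(-9, 4) = 4
  n15 = add(4, 4) = 8
  n16 = add(8, 8) = 16
  n19 = max2(4, 16) = 16

Second demand — change propagation:
  n2: re-runs because x4 -7->1; new result 9 (unchanged).
  n5: re-runs because x4 -7->1; new result 6.
  n8: re-runs because n5 -2->6; new result 24.
  n9: re-runs because n8 -8->24; new result -24.
  n12: re-runs because n9 8->-24; new result -24.
  n13: re-examined; everything it read last time is the same (n2 unchanged, n7 unchanged) — cache -9 kept, no run.
  n14: re-runs because n12 4->-24; new result -9.
  n15: re-runs because n14 4->-9; n14 4->-9; new result -18.
  n16: re-runs because n15 8->-18; n15 8->-18; new result -36.
  n19: re-runs because n16 16->-36; new result 4.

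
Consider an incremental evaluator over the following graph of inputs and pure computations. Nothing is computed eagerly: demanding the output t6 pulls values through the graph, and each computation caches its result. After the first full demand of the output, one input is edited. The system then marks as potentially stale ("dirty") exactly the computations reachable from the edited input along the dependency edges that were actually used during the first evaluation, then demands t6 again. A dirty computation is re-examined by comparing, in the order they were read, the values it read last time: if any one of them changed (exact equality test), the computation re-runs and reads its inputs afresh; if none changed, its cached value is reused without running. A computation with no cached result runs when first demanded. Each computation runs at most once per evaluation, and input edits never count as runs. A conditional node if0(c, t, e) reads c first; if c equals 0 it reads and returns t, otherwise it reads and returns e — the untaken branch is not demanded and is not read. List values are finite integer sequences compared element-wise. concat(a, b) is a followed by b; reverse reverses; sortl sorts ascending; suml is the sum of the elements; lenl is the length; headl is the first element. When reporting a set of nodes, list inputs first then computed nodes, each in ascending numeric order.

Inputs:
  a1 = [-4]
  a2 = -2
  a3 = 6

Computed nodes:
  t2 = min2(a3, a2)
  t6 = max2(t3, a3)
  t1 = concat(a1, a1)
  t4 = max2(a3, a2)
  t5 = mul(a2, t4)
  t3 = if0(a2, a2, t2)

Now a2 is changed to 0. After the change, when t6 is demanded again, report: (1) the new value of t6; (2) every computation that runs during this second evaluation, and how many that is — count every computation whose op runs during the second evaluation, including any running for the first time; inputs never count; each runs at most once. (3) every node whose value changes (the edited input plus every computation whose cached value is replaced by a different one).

Initial pass — values computed on the first demand:
  t2 = min2(6, -2) = -2
  t3 = if0(a2=-2 -> else branch t2) = -2
  t6 = max2(-2, 6) = 6

Second demand — change propagation:
  t2: dirty yet unreached — the second evaluation never asks for it.
  t3: re-runs because a2 -2->0; new result 0.
  t6: re-runs because t3 -2->0; new result 6 (unchanged).

The important point: the flipped condition redirects demand; t2 is left stale, never re-checked.

t6 now evaluates to 6.
Run set: t3, t6 (2 run).
Changed values: a2, t3.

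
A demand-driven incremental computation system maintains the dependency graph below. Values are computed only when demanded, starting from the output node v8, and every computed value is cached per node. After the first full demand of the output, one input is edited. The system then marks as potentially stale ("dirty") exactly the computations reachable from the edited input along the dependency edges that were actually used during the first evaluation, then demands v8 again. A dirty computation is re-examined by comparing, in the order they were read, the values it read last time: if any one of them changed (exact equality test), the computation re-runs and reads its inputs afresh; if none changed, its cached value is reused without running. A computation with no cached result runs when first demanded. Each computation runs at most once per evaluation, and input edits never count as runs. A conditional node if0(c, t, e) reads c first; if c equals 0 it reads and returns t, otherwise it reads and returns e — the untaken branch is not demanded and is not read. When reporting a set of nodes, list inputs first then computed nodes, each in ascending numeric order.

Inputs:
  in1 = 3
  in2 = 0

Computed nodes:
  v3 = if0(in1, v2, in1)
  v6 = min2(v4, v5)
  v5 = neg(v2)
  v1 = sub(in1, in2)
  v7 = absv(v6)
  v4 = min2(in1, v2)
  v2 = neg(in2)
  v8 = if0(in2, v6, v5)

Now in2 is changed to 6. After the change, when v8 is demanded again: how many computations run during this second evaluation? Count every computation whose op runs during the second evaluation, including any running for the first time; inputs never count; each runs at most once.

First evaluation (everything demanded from the output):
  v2 = neg(0) = 0
  v4 = min2(3, 0) = 0
  v5 = neg(0) = 0
  v6 = min2(0, 0) = 0
  v8 = if0(in2=0 -> then branch v6) = 0

Propagation after the edit:
  v2: runs — in2 0->6; result -6.
  v4: marked dirty but never re-examined — demand shifted away from it.
  v5: runs — v2 0->-6; result 6.
  v6: marked dirty but never re-examined — demand shifted away from it.
  v8: runs — in2 0->6; result 6.

Key observation: a condition flipped, so demand moved to the other branch — v4, v6 are never re-examined.

Computations that run: v2, v5, v8 — 3 in total.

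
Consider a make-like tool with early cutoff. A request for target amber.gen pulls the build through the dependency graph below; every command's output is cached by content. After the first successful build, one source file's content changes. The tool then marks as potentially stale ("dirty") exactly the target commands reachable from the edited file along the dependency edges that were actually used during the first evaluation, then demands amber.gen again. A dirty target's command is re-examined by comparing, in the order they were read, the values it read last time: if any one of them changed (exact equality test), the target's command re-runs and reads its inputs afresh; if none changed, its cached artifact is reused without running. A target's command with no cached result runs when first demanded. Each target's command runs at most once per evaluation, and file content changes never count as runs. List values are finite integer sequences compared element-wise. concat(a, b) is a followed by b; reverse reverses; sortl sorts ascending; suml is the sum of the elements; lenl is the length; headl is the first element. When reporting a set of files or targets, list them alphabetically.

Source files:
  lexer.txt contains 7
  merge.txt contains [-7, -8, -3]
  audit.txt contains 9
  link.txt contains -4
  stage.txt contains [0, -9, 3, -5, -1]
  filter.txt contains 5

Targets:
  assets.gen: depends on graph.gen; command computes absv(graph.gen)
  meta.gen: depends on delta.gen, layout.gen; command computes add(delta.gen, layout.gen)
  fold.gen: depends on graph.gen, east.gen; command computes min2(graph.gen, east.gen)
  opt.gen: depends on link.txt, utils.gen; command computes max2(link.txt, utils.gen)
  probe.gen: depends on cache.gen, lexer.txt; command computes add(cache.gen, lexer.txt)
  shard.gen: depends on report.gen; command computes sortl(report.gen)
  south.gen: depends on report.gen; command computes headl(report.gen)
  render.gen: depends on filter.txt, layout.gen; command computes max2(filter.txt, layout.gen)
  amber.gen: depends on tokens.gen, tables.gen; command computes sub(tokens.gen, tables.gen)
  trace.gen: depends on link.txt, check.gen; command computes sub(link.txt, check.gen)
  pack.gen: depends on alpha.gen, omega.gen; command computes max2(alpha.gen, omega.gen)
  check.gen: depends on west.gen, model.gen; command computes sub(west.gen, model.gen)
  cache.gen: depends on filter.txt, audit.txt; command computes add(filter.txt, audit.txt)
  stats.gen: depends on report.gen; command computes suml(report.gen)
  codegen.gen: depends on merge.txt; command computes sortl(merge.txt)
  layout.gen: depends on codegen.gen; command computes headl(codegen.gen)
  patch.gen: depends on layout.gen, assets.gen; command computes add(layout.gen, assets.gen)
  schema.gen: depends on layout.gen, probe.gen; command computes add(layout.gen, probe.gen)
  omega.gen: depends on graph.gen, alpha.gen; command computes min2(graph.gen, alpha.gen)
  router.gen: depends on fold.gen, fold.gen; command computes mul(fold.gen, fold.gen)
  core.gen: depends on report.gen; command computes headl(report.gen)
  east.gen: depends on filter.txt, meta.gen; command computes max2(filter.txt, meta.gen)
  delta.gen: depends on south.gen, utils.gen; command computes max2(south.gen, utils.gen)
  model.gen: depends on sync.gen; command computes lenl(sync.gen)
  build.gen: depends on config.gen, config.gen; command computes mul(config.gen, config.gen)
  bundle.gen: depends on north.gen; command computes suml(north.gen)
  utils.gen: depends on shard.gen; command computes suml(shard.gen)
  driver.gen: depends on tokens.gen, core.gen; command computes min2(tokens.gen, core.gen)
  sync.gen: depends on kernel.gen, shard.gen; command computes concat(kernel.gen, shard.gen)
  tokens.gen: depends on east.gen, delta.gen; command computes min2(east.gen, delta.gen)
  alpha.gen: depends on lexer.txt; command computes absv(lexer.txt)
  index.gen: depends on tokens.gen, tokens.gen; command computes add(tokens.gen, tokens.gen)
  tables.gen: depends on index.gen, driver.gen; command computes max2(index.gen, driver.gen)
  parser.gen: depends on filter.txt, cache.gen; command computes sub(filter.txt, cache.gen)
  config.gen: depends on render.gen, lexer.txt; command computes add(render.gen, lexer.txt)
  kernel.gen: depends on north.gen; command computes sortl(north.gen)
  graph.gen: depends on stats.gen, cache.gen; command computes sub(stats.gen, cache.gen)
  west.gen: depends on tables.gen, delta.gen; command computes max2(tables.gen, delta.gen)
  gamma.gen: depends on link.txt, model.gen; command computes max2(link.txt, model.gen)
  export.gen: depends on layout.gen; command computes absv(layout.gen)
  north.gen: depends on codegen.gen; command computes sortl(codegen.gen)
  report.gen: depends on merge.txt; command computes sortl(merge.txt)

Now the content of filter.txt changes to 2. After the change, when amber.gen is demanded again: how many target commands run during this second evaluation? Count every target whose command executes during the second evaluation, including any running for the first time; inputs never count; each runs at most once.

2 target commands run: east.gen, tokens.gen.
Note the absorption at tokens.gen: it re-runs yet its value is the same, leaving the output's value untouched.

First demand of the output computes:
  codegen.gen = sortl([-7, -8, -3]) = [-8, -7, -3]
  layout.gen = headl([-8, -7, -3]) = -8
  report.gen = sortl([-7, -8, -3]) = [-8, -7, -3]
  core.gen = headl([-8, -7, -3]) = -8
  shard.gen = sortl([-8, -7, -3]) = [-8, -7, -3]
  south.gen = headl([-8, -7, -3]) = -8
  utils.gen = suml([-8, -7, -3]) = -18
  delta.gen = max2(-8, -18) = -8
  meta.gen = add(-8, -8) = -16
  east.gen = max2(5, -16) = 5
  tokens.gen = min2(5, -8) = -8
  driver.gen = min2(-8, -8) = -8
  index.gen = add(-8, -8) = -16
  tables.gen = max2(-16, -8) = -8
  amber.gen = sub(-8, -8) = 0

After the edit, cleaning proceeds:
  east.gen: a read changed (filter.txt 5->2) — executes, giving 2.
  tokens.gen: a read changed (east.gen 5->2) — executes, giving -8 — identical to its old value.
  driver.gen: dirty, but its reads are unchanged (tokens.gen unchanged, core.gen unchanged); cached -8 stands.
  index.gen: dirty, but its reads are unchanged (tokens.gen unchanged, tokens.gen unchanged); cached -16 stands.
  tables.gen: dirty, but its reads are unchanged (index.gen unchanged, driver.gen unchanged); cached -8 stands.
  amber.gen: dirty, but its reads are unchanged (tokens.gen unchanged, tables.gen unchanged); cached 0 stands.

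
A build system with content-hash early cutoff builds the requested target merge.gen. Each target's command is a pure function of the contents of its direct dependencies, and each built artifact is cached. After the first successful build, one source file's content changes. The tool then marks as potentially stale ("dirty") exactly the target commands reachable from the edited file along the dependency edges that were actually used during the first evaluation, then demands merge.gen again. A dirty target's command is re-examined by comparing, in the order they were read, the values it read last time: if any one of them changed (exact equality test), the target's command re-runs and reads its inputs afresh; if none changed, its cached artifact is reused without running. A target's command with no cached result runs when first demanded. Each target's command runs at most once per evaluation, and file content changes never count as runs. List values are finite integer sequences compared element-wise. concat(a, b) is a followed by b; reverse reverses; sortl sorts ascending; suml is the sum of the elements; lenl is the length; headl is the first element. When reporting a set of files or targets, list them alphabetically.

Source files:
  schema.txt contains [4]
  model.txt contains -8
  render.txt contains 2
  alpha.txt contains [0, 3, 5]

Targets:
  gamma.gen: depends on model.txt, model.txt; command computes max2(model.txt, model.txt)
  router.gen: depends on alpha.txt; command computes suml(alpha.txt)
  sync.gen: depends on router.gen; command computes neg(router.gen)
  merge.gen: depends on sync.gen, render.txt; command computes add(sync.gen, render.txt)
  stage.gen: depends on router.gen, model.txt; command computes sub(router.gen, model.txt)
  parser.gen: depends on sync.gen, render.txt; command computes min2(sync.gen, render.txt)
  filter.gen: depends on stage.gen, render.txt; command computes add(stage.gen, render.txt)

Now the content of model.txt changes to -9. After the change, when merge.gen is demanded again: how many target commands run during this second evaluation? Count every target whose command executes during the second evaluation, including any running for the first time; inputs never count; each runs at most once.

First evaluation (everything demanded from the output):
  router.gen = suml([0, 3, 5]) = 8
  sync.gen = neg(8) = -8
  merge.gen = add(-8, 2) = -6

Propagation after the edit:
  model.txt feeds no computation that the output demands — nothing is marked dirty and nothing runs.

Key observation: model.txt is never demanded by the output, so the edit triggers no recomputation at all.

Target commands that run: none — 0 in total.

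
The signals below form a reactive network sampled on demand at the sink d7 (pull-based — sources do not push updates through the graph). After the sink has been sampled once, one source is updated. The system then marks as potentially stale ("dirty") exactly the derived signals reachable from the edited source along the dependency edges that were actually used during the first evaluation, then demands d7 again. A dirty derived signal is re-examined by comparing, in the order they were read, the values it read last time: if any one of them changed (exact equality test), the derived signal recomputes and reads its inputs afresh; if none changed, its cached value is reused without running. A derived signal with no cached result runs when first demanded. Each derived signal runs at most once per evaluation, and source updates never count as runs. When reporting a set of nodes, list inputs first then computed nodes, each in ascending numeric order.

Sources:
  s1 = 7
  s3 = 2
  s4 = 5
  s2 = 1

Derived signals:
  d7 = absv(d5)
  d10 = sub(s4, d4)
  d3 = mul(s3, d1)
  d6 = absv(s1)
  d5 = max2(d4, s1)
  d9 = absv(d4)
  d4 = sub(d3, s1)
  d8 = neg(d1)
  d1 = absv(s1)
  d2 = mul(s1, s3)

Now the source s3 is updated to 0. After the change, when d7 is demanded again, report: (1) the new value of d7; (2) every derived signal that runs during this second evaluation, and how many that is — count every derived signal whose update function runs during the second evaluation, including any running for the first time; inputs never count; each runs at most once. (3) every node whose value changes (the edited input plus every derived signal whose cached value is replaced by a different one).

Initial pass — values computed on the first demand:
  d1 = absv(7) = 7
  d3 = mul(2, 7) = 14
  d4 = sub(14, 7) = 7
  d5 = max2(7, 7) = 7
  d7 = absv(7) = 7

Second demand — change propagation:
  d3: re-runs because s3 2->0; new result 0.
  d4: re-runs because d3 14->0; new result -7.
  d5: re-runs because d4 7->-7; new result 7 (unchanged).
  d7: re-examined; everything it read last time is the same (d5 unchanged) — cache 7 kept, no run.

The important point: d5 recomputes to an identical value, and the output ends up unchanged.

d7 now evaluates to 7.
Run set: d3, d4, d5 (3 run).
Changed values: s3, d3, d4.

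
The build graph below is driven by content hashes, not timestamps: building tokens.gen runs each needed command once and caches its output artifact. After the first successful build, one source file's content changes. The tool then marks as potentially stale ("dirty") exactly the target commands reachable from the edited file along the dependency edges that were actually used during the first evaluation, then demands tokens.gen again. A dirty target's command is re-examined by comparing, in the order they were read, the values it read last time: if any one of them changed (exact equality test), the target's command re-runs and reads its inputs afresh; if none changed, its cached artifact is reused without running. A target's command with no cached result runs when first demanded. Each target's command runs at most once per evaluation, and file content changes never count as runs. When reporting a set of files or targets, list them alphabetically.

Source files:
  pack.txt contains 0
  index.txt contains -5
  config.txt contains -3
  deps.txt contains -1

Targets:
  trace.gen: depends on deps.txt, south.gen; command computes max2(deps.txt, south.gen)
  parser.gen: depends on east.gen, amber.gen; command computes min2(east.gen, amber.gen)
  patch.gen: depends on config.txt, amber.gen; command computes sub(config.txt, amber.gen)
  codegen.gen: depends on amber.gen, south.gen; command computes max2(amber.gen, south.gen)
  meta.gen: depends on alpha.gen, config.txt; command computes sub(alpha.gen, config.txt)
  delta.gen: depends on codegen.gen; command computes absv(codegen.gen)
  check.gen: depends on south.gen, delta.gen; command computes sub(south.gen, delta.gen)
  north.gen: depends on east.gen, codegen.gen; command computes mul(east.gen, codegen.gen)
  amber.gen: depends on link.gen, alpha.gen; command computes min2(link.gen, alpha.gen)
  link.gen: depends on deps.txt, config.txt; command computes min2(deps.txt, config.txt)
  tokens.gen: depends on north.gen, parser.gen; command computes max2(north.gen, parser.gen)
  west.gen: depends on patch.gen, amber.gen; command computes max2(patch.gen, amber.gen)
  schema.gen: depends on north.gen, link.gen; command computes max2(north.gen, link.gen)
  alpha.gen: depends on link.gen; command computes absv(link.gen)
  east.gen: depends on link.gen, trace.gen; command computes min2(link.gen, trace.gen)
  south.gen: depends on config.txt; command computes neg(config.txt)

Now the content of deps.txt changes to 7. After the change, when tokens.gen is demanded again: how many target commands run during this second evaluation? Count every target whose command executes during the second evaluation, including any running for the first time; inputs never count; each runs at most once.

Initial pass — values computed on the first demand:
  link.gen = min2(-1, -3) = -3
  alpha.gen = absv(-3) = 3
  amber.gen = min2(-3, 3) = -3
  south.gen = neg(-3) = 3
  codegen.gen = max2(-3, 3) = 3
  trace.gen = max2(-1, 3) = 3
  east.gen = min2(-3, 3) = -3
  north.gen = mul(-3, 3) = -9
  parser.gen = min2(-3, -3) = -3
  tokens.gen = max2(-9, -3) = -3

Second demand — change propagation:
  link.gen: re-runs because deps.txt -1->7; new result -3 (unchanged).
  alpha.gen: re-examined; everything it read last time is the same (link.gen unchanged) — cache 3 kept, no run.
  amber.gen: re-examined; everything it read last time is the same (link.gen unchanged, alpha.gen unchanged) — cache -3 kept, no run.
  codegen.gen: re-examined; everything it read last time is the same (amber.gen unchanged, south.gen unchanged) — cache 3 kept, no run.
  trace.gen: re-runs because deps.txt -1->7; new result 7.
  east.gen: re-runs because trace.gen 3->7; new result -3 (unchanged).
  north.gen: re-examined; everything it read last time is the same (east.gen unchanged, codegen.gen unchanged) — cache -9 kept, no run.
  parser.gen: re-examined; everything it read last time is the same (east.gen unchanged, amber.gen unchanged) — cache -3 kept, no run.
  tokens.gen: re-examined; everything it read last time is the same (north.gen unchanged, parser.gen unchanged) — cache -3 kept, no run.

The important point: at alpha.gen every value read last time is unchanged, so the dirty flag clears without a run.

Run set: east.gen, link.gen, trace.gen (3 run).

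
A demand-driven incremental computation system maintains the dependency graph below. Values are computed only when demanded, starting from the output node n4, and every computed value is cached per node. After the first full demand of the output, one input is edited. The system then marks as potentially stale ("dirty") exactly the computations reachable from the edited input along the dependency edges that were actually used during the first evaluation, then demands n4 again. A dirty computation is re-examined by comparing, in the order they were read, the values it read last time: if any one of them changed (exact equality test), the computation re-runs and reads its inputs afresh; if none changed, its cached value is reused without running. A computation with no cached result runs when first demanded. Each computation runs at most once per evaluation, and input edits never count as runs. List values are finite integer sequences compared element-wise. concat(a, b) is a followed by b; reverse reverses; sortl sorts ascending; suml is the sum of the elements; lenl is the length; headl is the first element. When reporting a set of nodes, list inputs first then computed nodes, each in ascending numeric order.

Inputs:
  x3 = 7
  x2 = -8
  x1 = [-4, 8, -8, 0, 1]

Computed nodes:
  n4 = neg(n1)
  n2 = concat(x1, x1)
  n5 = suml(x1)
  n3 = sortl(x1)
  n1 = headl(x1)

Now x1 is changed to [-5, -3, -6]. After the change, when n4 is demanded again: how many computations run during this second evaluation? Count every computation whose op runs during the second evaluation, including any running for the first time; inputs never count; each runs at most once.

Computations that run: n1, n4 — 2 in total.

First evaluation (everything demanded from the output):
  n1 = headl([-4, 8, -8, 0, 1]) = -4
  n4 = neg(-4) = 4

Propagation after the edit:
  n1: runs — x1 [-4, 8, -8, 0, 1]->[-5, -3, -6]; result -5.
  n4: runs — n1 -4->-5; result 5.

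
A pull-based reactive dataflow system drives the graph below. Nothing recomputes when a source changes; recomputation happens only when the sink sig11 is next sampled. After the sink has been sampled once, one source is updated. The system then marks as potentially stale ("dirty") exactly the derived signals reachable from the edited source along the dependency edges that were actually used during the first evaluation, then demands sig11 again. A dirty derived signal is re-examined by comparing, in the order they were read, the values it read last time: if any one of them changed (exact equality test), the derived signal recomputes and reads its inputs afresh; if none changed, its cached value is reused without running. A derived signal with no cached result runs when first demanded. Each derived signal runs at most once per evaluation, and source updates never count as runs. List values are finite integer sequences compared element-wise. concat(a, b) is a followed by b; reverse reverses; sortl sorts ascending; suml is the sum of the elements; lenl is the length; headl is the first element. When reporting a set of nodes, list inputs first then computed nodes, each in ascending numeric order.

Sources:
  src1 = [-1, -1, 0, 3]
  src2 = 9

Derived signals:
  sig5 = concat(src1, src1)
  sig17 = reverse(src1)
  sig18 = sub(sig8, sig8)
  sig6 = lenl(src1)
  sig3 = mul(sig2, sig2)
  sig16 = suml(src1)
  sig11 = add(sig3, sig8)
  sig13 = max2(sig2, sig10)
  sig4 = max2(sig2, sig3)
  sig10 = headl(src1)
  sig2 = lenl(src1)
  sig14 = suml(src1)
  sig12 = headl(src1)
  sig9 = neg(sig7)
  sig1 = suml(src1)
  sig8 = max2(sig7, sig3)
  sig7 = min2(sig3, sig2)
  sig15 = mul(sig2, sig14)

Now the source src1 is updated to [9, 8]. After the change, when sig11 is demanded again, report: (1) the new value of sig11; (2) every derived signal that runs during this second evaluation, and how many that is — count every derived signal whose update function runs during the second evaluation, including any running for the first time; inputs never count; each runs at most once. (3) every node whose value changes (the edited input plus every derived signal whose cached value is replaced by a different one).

First evaluation (everything demanded from the output):
  sig2 = lenl([-1, -1, 0, 3]) = 4
  sig3 = mul(4, 4) = 16
  sig7 = min2(16, 4) = 4
  sig8 = max2(4, 16) = 16
  sig11 = add(16, 16) = 32

Propagation after the edit:
  sig2: runs — src1 [-1, -1, 0, 3]->[9, 8]; result 2.
  sig3: runs — sig2 4->2; sig2 4->2; result 4.
  sig7: runs — sig3 16->4; sig2 4->2; result 2.
  sig8: runs — sig7 4->2; sig3 16->4; result 4.
  sig11: runs — sig3 16->4; sig8 16->4; result 8.

New value of sig11: 8.
Derived signals that run: sig2, sig3, sig7, sig8, sig11 — 5 in total.
Values that change: src1, sig2, sig3, sig7, sig8, sig11.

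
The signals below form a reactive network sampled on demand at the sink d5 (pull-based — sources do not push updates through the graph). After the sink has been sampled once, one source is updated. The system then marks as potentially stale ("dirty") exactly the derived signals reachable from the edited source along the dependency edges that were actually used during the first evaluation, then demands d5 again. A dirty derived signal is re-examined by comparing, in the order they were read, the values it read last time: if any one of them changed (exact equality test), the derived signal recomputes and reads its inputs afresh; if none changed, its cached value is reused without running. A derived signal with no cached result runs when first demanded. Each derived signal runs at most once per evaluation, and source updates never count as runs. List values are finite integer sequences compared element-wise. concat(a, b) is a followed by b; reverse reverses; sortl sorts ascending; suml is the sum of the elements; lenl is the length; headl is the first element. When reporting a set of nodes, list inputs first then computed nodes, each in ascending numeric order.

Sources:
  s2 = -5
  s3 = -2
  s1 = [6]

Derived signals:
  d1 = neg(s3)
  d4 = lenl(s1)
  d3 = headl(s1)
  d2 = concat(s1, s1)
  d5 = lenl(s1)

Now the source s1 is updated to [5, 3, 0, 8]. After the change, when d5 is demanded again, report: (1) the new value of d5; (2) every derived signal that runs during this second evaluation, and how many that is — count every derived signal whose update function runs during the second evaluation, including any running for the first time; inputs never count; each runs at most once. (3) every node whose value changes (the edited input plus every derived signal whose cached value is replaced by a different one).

d5 now evaluates to 4.
Run set: d5 (1 run).
Changed values: s1, d5.

Initial pass — values computed on the first demand:
  d5 = lenl([6]) = 1

Second demand — change propagation:
  d5: re-runs because s1 [6]->[5, 3, 0, 8]; new result 4.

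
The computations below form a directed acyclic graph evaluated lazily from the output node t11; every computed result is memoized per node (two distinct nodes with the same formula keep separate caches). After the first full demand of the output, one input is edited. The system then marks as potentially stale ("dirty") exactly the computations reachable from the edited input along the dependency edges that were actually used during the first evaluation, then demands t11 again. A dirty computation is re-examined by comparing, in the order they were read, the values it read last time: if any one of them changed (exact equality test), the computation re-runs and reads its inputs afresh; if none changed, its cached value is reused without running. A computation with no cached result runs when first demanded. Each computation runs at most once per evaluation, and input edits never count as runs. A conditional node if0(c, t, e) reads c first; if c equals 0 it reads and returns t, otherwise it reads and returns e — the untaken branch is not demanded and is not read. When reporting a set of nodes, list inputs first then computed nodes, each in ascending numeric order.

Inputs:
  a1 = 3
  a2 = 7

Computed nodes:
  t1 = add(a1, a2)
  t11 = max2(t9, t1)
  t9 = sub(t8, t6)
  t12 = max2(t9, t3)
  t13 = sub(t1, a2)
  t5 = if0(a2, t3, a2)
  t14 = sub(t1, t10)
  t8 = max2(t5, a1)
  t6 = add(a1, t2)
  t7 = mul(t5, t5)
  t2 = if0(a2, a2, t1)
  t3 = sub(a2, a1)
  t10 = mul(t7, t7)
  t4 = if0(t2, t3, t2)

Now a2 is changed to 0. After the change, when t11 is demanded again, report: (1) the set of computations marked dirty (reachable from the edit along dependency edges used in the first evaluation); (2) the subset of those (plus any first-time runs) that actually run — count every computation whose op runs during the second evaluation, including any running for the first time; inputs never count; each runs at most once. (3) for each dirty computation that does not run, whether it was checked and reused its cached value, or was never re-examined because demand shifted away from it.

The edit dirties: t1, t2, t5, t6, t8, t9, t11.
8 computations run: t1, t2, t3, t5, t6, t8, t9, t11.
No dirty computation escaped a run.
Note the branch switch — t3 had no cache and runs now for the first time.

First demand of the output computes:
  t1 = add(3, 7) = 10
  t2 = if0(a2=7 -> else branch t1) = 10
  t5 = if0(a2=7 -> else branch a2) = 7
  t6 = add(3, 10) = 13
  t8 = max2(7, 3) = 7
  t9 = sub(7, 13) = -6
  t11 = max2(-6, 10) = 10

After the edit, cleaning proceeds:
  t1: a read changed (a2 7->0) — executes, giving 3.
  t2: a read changed (a2 7->0; t1 10->3) — executes, giving 0.
  t3: had never run; runs now, result -3.
  t5: a read changed (a2 7->0; a2 7->0) — executes, giving -3.
  t6: a read changed (t2 10->0) — executes, giving 3.
  t8: a read changed (t5 7->-3) — executes, giving 3.
  t9: a read changed (t8 7->3; t6 13->3) — executes, giving 0.
  t11: a read changed (t9 -6->0; t1 10->3) — executes, giving 3.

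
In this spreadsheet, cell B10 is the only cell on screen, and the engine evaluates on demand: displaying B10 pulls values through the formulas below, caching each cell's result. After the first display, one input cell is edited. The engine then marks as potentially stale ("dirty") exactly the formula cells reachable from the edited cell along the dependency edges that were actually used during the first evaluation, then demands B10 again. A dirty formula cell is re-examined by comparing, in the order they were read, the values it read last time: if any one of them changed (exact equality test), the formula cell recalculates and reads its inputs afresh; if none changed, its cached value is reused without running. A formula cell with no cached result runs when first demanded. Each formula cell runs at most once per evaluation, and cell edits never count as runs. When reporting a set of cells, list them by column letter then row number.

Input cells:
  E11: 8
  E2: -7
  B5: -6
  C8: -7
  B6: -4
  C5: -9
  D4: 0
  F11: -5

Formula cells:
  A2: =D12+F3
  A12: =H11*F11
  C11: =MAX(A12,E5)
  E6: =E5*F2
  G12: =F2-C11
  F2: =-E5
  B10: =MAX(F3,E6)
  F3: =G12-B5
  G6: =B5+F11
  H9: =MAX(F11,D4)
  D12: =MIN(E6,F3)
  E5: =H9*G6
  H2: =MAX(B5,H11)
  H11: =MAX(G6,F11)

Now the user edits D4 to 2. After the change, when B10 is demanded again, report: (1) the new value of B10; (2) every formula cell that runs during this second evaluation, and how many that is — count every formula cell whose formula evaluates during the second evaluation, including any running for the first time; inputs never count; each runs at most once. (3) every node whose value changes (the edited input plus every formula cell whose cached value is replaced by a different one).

B10 now evaluates to 3.
Run set: B10, C11, E5, E6, F2, F3, G12, H9 (8 run).
Changed values: B10, D4, E5, E6, F2, F3, G12, H9.

Initial pass — values computed on the first demand:
  G6 = -6 + -5 = -11
  H9 = MAX(-5, 0) = 0
  E5 = 0 * -11 = 0
  F2 = -(0) = 0
  E6 = 0 * 0 = 0
  H11 = MAX(-11, -5) = -5
  A12 = -5 * -5 = 25
  C11 = MAX(25, 0) = 25
  G12 = 0 - 25 = -25
  F3 = -25 - -6 = -19
  B10 = MAX(-19, 0) = 0

Second demand — change propagation:
  H9: re-runs because D4 0->2; new result 2.
  E5: re-runs because H9 0->2; new result -22.
  C11: re-runs because E5 0->-22; new result 25 (unchanged).
  F2: re-runs because E5 0->-22; new result 22.
  E6: re-runs because E5 0->-22; F2 0->22; new result -484.
  G12: re-runs because F2 0->22; new result -3.
  F3: re-runs because G12 -25->-3; new result 3.
  B10: re-runs because F3 -19->3; E6 0->-484; new result 3.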